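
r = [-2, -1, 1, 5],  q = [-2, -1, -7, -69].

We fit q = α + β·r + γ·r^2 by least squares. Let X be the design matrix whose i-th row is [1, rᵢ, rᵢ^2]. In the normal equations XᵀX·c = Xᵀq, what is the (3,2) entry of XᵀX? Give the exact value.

Row 3 ↔ basis r^2, column 2 ↔ basis r, so (XᵀX)_{3,2} = Σᵢ (r^2)·(r) = (4)·(-2) + (1)·(-1) + (1)·(1) + (25)·(5) = 117.

117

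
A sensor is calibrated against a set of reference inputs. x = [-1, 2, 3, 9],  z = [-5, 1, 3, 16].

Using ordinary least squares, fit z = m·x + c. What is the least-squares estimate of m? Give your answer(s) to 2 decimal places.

m = 2.11

The normal equations are: 95·m + 13·c = 160;  13·m + 4·c = 15.
Eliminating c: 4·(row 1) − 13·(row 2) gives 211·m = 4·160 − 13·15 = 445, so m = 445/211.
Then c = (15 − 13·(445/211))/4 = -655/211.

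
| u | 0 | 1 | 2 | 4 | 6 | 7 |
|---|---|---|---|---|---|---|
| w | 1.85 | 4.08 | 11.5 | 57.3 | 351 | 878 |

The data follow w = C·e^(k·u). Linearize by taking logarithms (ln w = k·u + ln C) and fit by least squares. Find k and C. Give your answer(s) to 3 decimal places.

With ln wᵢ as the transformed response and uᵢ as the regressor:
Σu = 20.0000, Σ(u)² = 106.0000, Σln w = 21.1504, Σu·ln w = 105.0922.
Equations: 106.0000·k + 20.0000·ln C = 105.0922;  20.0000·k + 6·ln C = 21.1504.
Δ = 106.0000·6 − (20.0000)² = 236.0000; k = (105.0922·6 − 20.0000·21.1504)/236.0000 = 0.87943, ln C = (106.0000·21.1504 − 20.0000·105.0922)/236.0000 = 0.59362, so C = exp(0.59362) = 1.81053.

k = 0.879, C = 1.811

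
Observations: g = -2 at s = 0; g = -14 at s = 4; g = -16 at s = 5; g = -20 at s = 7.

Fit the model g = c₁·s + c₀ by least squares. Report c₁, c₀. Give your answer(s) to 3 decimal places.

With design matrix M, MᵀM = [[90, 16]; [16, 4]] and Mᵀg = [-276, -52]ᵀ.
Determinant 90·4 − 16² = 104.
c₁ = ((-276)·4 − 16·(-52))/104 = -34/13; c₀ = (90·(-52) − 16·(-276))/104 = -33/13.

c₁ = -2.615, c₀ = -2.538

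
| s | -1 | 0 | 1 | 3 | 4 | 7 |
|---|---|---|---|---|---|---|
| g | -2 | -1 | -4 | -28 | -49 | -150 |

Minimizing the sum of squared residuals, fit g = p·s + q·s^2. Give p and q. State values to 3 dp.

p = -0.380, q = -3.003

From the data, Σs·s = 76, Σs·s^2 = 434, Σs^2·s^2 = 2740.
Right-hand side: Σs·g = -1332, Σs^2·g = -8392.
Δ = 76·2740 − 434² = 19884.
p = ((-1332)·2740 − 434·(-8392))/19884 = -1888/4971; q = (76·(-8392) − 434·(-1332))/19884 = -14926/4971.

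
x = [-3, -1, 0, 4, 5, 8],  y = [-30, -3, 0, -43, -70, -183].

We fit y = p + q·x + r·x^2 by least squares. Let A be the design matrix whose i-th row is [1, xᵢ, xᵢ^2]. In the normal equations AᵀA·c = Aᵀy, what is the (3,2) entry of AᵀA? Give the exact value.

673

Row 3 ↔ basis x^2, column 2 ↔ basis x, so (AᵀA)_{3,2} = Σᵢ (x^2)·(x) = (9)·(-3) + (1)·(-1) + (0)·(0) + (16)·(4) + (25)·(5) + (64)·(8) = 673.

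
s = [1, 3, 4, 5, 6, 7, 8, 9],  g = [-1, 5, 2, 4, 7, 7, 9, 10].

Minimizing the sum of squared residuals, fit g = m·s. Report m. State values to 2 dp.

m = 1.05

Sums needed: Σs·s = 281.
Moment sums: Σs·g = 295.
m = 295/281 = 1.04982.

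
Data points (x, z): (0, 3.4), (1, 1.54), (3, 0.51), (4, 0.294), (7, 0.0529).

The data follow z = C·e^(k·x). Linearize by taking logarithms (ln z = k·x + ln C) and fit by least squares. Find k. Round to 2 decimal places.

k = -0.58

With ln zᵢ as the transformed response and xᵢ as the regressor:
Σx = 15.0000, Σ(x)² = 75.0000, Σln z = -3.1813, Σx·ln z = -27.0604.
Equations: 75.0000·k + 15.0000·ln C = -27.0604;  15.0000·k + 5·ln C = -3.1813.
Δ = 75.0000·5 − (15.0000)² = 150.0000; k = (-27.0604·5 − 15.0000·-3.1813)/150.0000 = -0.58388, ln C = (75.0000·-3.1813 − 15.0000·-27.0604)/150.0000 = 1.11538.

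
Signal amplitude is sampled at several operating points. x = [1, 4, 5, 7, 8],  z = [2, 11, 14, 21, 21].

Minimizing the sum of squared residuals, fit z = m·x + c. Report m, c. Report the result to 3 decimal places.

Entries of AᵀA: Σx·x = 155, Σx = 25, Σ1 = 5.
Right-hand side: Σx·z = 431, Σz = 69.
Δ = 155·5 − 25² = 150.
m = (431·5 − 25·69)/150 = 43/15; c = (155·69 − 25·431)/150 = -8/15.

m = 2.867, c = -0.533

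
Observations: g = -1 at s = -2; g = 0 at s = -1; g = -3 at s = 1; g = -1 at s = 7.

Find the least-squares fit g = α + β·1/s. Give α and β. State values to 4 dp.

α = -1.3732, β = -1.3801

The normal equations are: 4·α + (-5/14)·β = -5;  (-5/14)·α + (445/196)·β = -37/14.
(Σ1 = 4, Σ1/s = -5/14, Σ1/s·1/s = 445/196, Σg = -5, Σ1/s·g = -37/14.)
Eliminating β: (445/196)·(row 1) − (-5/14)·(row 2) gives (1755/196)·α = (445/196)·(-5) − (-5/14)·(-37/14) = -1205/98, so α = -482/351.
Then β = ((-37/14) − (-5/14)·(-482/351))/(445/196) = -2422/1755.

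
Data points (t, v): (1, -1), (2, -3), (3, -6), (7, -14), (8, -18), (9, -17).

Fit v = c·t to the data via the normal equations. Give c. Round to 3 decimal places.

With design matrix X, XᵀX = [[208]] and Xᵀv = [-420]ᵀ.
c = (-420)/208 = -2.01923.

c = -2.019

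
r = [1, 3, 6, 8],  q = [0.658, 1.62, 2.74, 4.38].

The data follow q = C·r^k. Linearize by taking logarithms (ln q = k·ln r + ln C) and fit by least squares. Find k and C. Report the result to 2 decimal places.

k = 0.87, C = 0.64

Taking logs, ln q = k·ln r + ln C, so regress ln q on ln r.
AᵀA = [[8.7414, 4.9698]; [4.9698, 4]], rhs = [5.4075, 2.5489]ᵀ  (here Σln r = 4.9698, Σ(ln r)² = 8.7414, Σln q = 2.5489, Σln r·ln q = 5.4075).
Δ = 8.7414·4 − (4.9698)² = 10.2667; k = (5.4075·4 − 4.9698·2.5489)/10.2667 = 0.87296, ln C = (8.7414·2.5489 − 4.9698·5.4075)/10.2667 = -0.44739, so C = exp(-0.44739) = 0.63930.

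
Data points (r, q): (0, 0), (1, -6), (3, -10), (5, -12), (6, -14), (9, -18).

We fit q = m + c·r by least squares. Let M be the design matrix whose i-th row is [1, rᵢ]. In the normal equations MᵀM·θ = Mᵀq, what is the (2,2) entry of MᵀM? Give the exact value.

Row 2 ↔ basis r, column 2 ↔ basis r, so (MᵀM)_{2,2} = Σᵢ (r)·(r) = (0)·(0) + (1)·(1) + (3)·(3) + (5)·(5) + (6)·(6) + (9)·(9) = 152.

152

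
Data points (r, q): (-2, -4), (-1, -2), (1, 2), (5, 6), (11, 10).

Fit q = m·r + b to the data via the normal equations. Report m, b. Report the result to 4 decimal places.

m = 1.0496, b = -0.5390

AᵀA·[m, b]ᵀ = Aᵀq reads: 152·m + 14·b = 152;  14·m + 5·b = 12.
(Σr·r = 152, Σr = 14, Σ1 = 5, Σr·q = 152, Σq = 12.)
Eliminating b: 5·(row 1) − 14·(row 2) gives 564·m = 5·152 − 14·12 = 592, so m = 148/141.
Then b = (12 − 14·(148/141))/5 = -76/141.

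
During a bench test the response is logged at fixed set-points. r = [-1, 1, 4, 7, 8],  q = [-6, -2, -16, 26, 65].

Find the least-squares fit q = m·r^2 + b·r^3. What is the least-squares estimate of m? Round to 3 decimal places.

m = -3.002

Setting ∂/∂m … = 0 gives: 6755·m + 50599·b = 5170;  50599·m + 383891·b = 41178.
(Σr^2·r^2 = 6755, Σr^2·r^3 = 50599, Σr^3·r^3 = 383891, Σr^2·q = 5170, Σr^3·q = 41178.)
Eliminating b: 383891·(row 1) − 50599·(row 2) gives 32924904·m = 383891·5170 − 50599·41178 = -98849152, so m = -12356144/4115613.
Then b = (41178 − 50599·(-12356144/4115613))/383891 = 2070070/4115613.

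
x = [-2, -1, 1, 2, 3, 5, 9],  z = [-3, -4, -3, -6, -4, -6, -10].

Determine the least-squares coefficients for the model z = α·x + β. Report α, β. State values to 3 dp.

From the data, Σx·x = 125, Σx = 17, Σ1 = 7.
Right-hand side: Σx·z = -137, Σz = -36.
MᵀM·[α, β]ᵀ = Mᵀz becomes [[125, 17]; [17, 7]]·[α, β]ᵀ = [-137, -36]ᵀ.
Δ = 125·7 − 17² = 586.
α = ((-137)·7 − 17·(-36))/586 = -347/586; β = (125·(-36) − 17·(-137))/586 = -2171/586.

α = -0.592, β = -3.705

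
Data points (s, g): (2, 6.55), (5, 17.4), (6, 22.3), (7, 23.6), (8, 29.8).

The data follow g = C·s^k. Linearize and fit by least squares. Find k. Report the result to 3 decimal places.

k = 1.073

Taking logs, ln g = k·ln s + ln C, so regress ln g on ln s.
Σln s = 8.1197, Σ(ln s)² = 14.3918, Σln g = 14.3963, Σln s·ln g = 24.6729.
Equations: 14.3918·k + 8.1197·ln C = 24.6729;  8.1197·k + 5·ln C = 14.3963.
Solving (det = 6.0295): k = 1.07326, ln C = 1.13635.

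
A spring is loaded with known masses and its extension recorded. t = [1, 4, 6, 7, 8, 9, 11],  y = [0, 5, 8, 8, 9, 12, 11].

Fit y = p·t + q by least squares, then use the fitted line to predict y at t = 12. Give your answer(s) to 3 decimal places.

The normal system XᵀX·[p, q]ᵀ = Xᵀy is [[368, 46]; [46, 7]]·[p, q]ᵀ = [425, 53]ᵀ.
Determinant 368·7 − 46² = 460.
p = (425·7 − 46·53)/460 = 537/460; q = (368·53 − 46·425)/460 = -1/10.
At t = 12: ŷ = (537/460)·(12) + (-1/10)·(1) = 3199/230.

ŷ = 13.909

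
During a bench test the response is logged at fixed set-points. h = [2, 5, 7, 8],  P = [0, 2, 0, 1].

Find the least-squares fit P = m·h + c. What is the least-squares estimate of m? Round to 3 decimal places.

Sums needed: Σh·h = 142, Σh = 22, Σ1 = 4.
And Σh·P = 18, ΣP = 3.
Eliminating c: 4·(row 1) − 22·(row 2) gives 84·m = 4·18 − 22·3 = 6, so m = 1/14.
Then c = (3 − 22·(1/14))/4 = 5/14.

m = 0.071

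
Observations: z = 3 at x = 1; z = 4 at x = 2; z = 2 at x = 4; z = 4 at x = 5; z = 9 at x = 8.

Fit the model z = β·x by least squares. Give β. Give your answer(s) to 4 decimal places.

β = 1.0091

Entries of MᵀM: Σx·x = 110.
For Mᵀz: Σx·z = 111.
So MᵀM·[β]ᵀ = Mᵀz: [[110]]·[β]ᵀ = [111]ᵀ.
Hence β = 111 / 110 ≈ 1.00909.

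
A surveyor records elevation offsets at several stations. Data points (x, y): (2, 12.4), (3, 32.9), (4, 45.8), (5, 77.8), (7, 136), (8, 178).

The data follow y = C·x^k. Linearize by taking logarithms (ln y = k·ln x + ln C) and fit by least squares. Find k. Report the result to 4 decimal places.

Let Y = ln y. Fitting Y = k·ln x + ln C by least squares:
Σln x = 8.8128, Σ(ln x)² = 14.3101, Σln y = 24.2840, Σln x·ln y = 38.2272.
Equations: 14.3101·k + 8.8128·ln C = 38.2272;  8.8128·k + 6·ln C = 24.2840.
Slope k = (n·Σln x·ln y − Σln x·Σln y)/(n·Σ(ln x)² − (Σln x)²) = (6·38.2272 − 8.8128·24.2840)/8.1947 = 1.87340; ln C = (Σln y − k·Σln x)/n = 1.29568.

k = 1.8734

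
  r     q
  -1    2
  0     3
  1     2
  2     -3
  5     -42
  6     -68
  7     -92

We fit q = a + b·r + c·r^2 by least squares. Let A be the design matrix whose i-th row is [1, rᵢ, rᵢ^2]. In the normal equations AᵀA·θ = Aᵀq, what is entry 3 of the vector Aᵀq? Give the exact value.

-8014

Entry 3 ↔ basis r^2, so (Aᵀq)_{3} = Σᵢ (r^2)·qᵢ = (1)·(2) + (0)·(3) + (1)·(2) + (4)·(-3) + (25)·(-42) + (36)·(-68) + (49)·(-92) = -8014.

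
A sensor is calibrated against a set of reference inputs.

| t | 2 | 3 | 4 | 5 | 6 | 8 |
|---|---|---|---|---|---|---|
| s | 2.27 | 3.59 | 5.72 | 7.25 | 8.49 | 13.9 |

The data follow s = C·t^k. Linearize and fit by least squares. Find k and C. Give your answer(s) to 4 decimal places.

k = 1.2884, C = 0.9105

With ln sᵢ as the transformed response and ln tᵢ as the regressor:
Σln t = 8.6587, Σ(ln t)² = 13.7340, Σln s = 10.5937, Σln t·ln s = 16.8836.
Equations: 13.7340·k + 8.6587·ln C = 16.8836;  8.6587·k + 6·ln C = 10.5937.
Slope k = (n·Σln t·ln s − Σln t·Σln s)/(n·Σ(ln t)² − (Σln t)²) = (6·16.8836 − 8.6587·10.5937)/7.4309 = 1.28843; ln C = (Σln s − k·Σln t)/n = -0.09374, so C = exp(-0.09374) = 0.91052.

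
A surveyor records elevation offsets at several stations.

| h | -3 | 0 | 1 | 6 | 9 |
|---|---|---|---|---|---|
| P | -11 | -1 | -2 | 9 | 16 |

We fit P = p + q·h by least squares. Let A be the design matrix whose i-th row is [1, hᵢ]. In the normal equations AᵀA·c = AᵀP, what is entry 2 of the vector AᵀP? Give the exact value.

Entry 2 ↔ basis h, so (AᵀP)_{2} = Σᵢ (h)·Pᵢ = (-3)·(-11) + (0)·(-1) + (1)·(-2) + (6)·(9) + (9)·(16) = 229.

229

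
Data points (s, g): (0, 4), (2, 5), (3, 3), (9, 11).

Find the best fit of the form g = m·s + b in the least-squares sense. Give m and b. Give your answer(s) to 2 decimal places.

XᵀX·[m, b]ᵀ = Xᵀg reads: 94·m + 14·b = 118;  14·m + 4·b = 23.
Eliminating b: 4·(row 1) − 14·(row 2) gives 180·m = 4·118 − 14·23 = 150, so m = 5/6.
Then b = (23 − 14·(5/6))/4 = 17/6.

m = 0.83, b = 2.83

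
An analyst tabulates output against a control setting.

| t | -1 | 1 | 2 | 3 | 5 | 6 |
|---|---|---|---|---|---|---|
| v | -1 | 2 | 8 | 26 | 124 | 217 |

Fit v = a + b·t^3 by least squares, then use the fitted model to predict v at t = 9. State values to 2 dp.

Sums needed: Σ1 = 6, Σt^3 = 376, Σt^3·t^3 = 63076.
Right-hand side: Σv = 376, Σt^3·v = 63141.
Δ = 6·63076 − 376² = 237080.
a = (376·63076 − 376·63141)/237080 = -611/5927; b = (6·63141 − 376·376)/237080 = 23747/23708.
At t = 9: v̂ = (-611/5927)·(1) + (23747/23708)·(729) = 17309119/23708.

v̂ = 730.10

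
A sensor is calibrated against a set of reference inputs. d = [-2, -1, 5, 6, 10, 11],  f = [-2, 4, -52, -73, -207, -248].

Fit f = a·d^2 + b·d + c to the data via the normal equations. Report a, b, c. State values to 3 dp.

Sums needed: Σd^2·d^2 = 26579, Σd^2·d = 2663, Σd^2 = 287, Σd·d = 287, Σd = 29, Σ1 = 6.
Moment sums: Σd^2·f = -54640, Σd·f = -5496, Σf = -578.
XᵀX·[a, b, c]ᵀ = Xᵀf becomes [[26579, 2663, 287]; [2663, 287, 29]; [287, 29, 6]]·[a, b, c]ᵀ = [-54640, -5496, -578]ᵀ.
Inverting the 3×3 Gram matrix, [a, b, c]ᵀ = [-773471/388770, -86855/77754, 274197/64795]ᵀ.

a = -1.990, b = -1.117, c = 4.232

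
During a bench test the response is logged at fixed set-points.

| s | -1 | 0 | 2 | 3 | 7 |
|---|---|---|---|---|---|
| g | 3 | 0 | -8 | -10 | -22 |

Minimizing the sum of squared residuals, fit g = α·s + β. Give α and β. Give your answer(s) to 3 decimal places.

Setting ∂/∂α … = 0 gives: 63·α + 11·β = -203;  11·α + 5·β = -37.
(Σs·s = 63, Σs = 11, Σ1 = 5, Σs·g = -203, Σg = -37.)
Eliminating β: 5·(row 1) − 11·(row 2) gives 194·α = 5·(-203) − 11·(-37) = -608, so α = -304/97.
Then β = ((-37) − 11·(-304/97))/5 = -49/97.

α = -3.134, β = -0.505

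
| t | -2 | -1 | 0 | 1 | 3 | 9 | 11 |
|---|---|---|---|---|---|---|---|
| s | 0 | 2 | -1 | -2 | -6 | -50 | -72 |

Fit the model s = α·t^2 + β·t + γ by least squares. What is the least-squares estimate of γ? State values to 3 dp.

With design matrix X, XᵀX = [[21301, 2079, 217]; [2079, 217, 21]; [217, 21, 7]] and Xᵀs = [-12816, -1264, -129]ᵀ.
Solving the 3×3 system (Gaussian elimination) gives α = -2511/4886, β = -4541/4886, γ = 711/2443.

γ = 0.291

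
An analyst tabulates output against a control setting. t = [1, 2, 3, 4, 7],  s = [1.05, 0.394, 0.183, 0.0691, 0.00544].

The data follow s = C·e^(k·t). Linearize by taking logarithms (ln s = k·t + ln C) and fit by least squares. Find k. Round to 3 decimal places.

Taking logs, ln s = k·t + ln C, so regress ln s on t.
XᵀX = [[79.0000, 17.0000]; [17.0000, 5]], rhs = [-54.0955, -10.4671]ᵀ  (here Σt = 17.0000, Σ(t)² = 79.0000, Σln s = -10.4671, Σt·ln s = -54.0955).
Solving (det = 106.0000): k = -0.87299, ln C = 0.87477.

k = -0.873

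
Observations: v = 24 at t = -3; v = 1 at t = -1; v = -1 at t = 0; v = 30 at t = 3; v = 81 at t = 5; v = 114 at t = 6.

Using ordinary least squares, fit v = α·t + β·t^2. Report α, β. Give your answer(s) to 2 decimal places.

The normal equations are: 80·α + 340·β = 1106;  340·α + 2084·β = 6616.
Determinant 80·2084 − 340² = 51120.
α = (1106·2084 − 340·6616)/51120 = 2311/2130; β = (80·6616 − 340·1106)/51120 = 1277/426.

α = 1.08, β = 3.00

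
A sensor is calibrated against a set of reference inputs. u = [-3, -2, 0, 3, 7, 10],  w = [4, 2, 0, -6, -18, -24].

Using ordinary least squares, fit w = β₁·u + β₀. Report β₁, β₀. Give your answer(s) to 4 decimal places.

β₁ = -2.2097, β₀ = -1.4757

Compute the Gram sums: Σu·u = 171, Σu = 15, Σ1 = 6.
And Σu·w = -400, Σw = -42.
So AᵀA·[β₁, β₀]ᵀ = Aᵀw: [[171, 15]; [15, 6]]·[β₁, β₀]ᵀ = [-400, -42]ᵀ.
Eliminating β₀: 6·(row 1) − 15·(row 2) gives 801·β₁ = 6·(-400) − 15·(-42) = -1770, so β₁ = -590/267.
Then β₀ = ((-42) − 15·(-590/267))/6 = -394/267.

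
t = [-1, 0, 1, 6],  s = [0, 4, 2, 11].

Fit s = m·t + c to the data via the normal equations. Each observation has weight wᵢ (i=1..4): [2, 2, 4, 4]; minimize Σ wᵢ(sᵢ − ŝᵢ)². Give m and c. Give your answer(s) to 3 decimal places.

With design matrix A, AᵀWA = [[150, 26]; [26, 12]] and AᵀWs = [272, 60]ᵀ.
Determinant 150·12 − 26² = 1124.
m = (272·12 − 26·60)/1124 = 426/281; c = (150·60 − 26·272)/1124 = 482/281.

m = 1.516, c = 1.715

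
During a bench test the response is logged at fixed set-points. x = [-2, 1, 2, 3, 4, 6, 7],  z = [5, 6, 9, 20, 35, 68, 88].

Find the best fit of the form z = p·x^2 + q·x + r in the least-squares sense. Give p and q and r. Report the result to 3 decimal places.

p = 1.546, q = 1.616, r = 1.871

Entries of MᵀM: Σx^2·x^2 = 4067, Σx^2·x = 651, Σx^2 = 119, Σx·x = 119, Σx = 21, Σ1 = 7.
And Σx^2·z = 7562, Σx·z = 1238, Σz = 231.
Inverting the 3×3 Gram matrix, [p, q, r]ᵀ = [3095/2002, 3235/2002, 1873/1001]ᵀ.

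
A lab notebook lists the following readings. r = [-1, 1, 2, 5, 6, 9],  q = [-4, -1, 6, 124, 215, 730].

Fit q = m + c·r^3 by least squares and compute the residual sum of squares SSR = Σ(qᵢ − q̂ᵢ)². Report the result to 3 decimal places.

SSR = 1.142

Compute the Gram sums: Σ1 = 6, Σr^3 = 1078, Σr^3·r^3 = 593788.
For Mᵀq: Σq = 1070, Σr^3·q = 594161.
Normal equations: [[6, 1078]; [1078, 593788]]·[m, c]ᵀ = [1070, 594161]ᵀ.
Δ = 6·593788 − 1078² = 2400644.
m = (1070·593788 − 1078·594161)/2400644 = -2576199/1200322; c = (6·594161 − 1078·1070)/2400644 = 1205753/1200322.
Residuals: -509668/600161, 85062/600161, 132107/1200322, 348501/600161, 202781/1200322, -91339/600161; SSR = 1371085/1200322.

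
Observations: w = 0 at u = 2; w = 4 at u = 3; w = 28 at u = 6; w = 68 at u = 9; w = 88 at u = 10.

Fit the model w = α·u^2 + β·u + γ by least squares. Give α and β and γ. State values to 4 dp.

α = 1.0115, β = -1.2579, γ = -1.3811

Sums needed: Σu^2·u^2 = 17954, Σu^2·u = 1980, Σu^2 = 230, Σu·u = 230, Σu = 30, Σ1 = 5.
And Σu^2·w = 15352, Σu·w = 1672, Σw = 188.
So AᵀA·[α, β, γ]ᵀ = Aᵀw: [[17954, 1980, 230]; [1980, 230, 30]; [230, 30, 5]]·[α, β, γ]ᵀ = [15352, 1672, 188]ᵀ.
Row-reducing yields α = 88/87, β = -912/725, γ = -3004/2175.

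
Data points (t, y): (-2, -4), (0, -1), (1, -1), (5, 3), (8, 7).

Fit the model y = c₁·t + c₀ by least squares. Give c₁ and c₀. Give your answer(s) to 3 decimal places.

c₁ = 1.049, c₀ = -1.718

The normal equations are: 94·c₁ + 12·c₀ = 78;  12·c₁ + 5·c₀ = 4.
(Σt·t = 94, Σt = 12, Σ1 = 5, Σt·y = 78, Σy = 4.)
det = 94·5 − 12² = 326.
c₁ = (78·5 − 12·4)/326 = 171/163; c₀ = (94·4 − 12·78)/326 = -280/163.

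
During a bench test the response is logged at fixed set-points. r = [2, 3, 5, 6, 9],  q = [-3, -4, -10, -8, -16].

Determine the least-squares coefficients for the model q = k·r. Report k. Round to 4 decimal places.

Normal-equation sums: Σr·r = 155.
Right-hand side: Σr·q = -260.
k = (-260)/155 = -1.67742.

k = -1.6774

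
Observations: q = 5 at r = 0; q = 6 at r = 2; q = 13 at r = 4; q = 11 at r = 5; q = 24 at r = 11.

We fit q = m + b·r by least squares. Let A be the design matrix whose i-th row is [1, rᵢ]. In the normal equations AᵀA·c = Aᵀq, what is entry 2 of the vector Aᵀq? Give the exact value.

383

Entry 2 ↔ basis r, so (Aᵀq)_{2} = Σᵢ (r)·qᵢ = (0)·(5) + (2)·(6) + (4)·(13) + (5)·(11) + (11)·(24) = 383.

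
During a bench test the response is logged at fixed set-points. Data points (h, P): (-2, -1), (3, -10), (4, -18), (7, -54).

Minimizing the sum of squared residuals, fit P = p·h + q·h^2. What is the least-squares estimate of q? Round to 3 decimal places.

Entries of AᵀA: Σh·h = 78, Σh·h^2 = 426, Σh^2·h^2 = 2754.
Moment sums: Σh·P = -478, Σh^2·P = -3028.
AᵀA·[p, q]ᵀ = AᵀP becomes [[78, 426]; [426, 2754]]·[p, q]ᵀ = [-478, -3028]ᵀ.
Eliminating q: 2754·(row 1) − 426·(row 2) gives 33336·p = 2754·(-478) − 426·(-3028) = -26484, so p = -2207/2778.
Then q = ((-3028) − 426·(-2207/2778))/2754 = -2713/2778.

q = -0.977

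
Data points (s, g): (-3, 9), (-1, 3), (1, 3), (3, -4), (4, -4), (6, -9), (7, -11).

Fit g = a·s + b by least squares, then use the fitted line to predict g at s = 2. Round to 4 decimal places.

ĝ = -1.0269

Forming MᵀM = [[121, 17]; [17, 7]] and Mᵀg = [-186, -13]ᵀ gives MᵀM·[a, b]ᵀ = Mᵀg.
Eliminating b: 7·(row 1) − 17·(row 2) gives 558·a = 7·(-186) − 17·(-13) = -1081, so a = -1081/558.
Then b = ((-13) − 17·(-1081/558))/7 = 1589/558.
At s = 2: ĝ = (-1081/558)·(2) + (1589/558)·(1) = -191/186.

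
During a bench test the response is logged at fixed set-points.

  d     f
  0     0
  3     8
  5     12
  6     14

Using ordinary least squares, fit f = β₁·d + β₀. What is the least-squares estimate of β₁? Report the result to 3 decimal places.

β₁ = 2.333

Compute the Gram sums: Σd·d = 70, Σd = 14, Σ1 = 4.
Right-hand side: Σd·f = 168, Σf = 34.
XᵀX·[β₁, β₀]ᵀ = Xᵀf becomes [[70, 14]; [14, 4]]·[β₁, β₀]ᵀ = [168, 34]ᵀ.
Eliminating β₀: 4·(row 1) − 14·(row 2) gives 84·β₁ = 4·168 − 14·34 = 196, so β₁ = 7/3.
Then β₀ = (34 − 14·(7/3))/4 = 1/3.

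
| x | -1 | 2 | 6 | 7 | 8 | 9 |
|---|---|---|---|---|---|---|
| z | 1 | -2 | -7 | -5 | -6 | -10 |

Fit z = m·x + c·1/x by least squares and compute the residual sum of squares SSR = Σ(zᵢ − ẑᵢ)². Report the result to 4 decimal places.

SSR = 9.0292

The normal equations are: 235·m + 6·c = -220;  6·m + (336865/254016)·c = -1447/252.
det = 235·(336865/254016) − 6² = 70018699/254016.
m = ((-220)·(336865/254016) − 6·(-1447/252))/(70018699/254016) = -65358844/70018699; c = (235·(-1447/252) − 6·(-220))/(70018699/254016) = -7464240/70018699.
Residuals: -2804385/70018699, -5587590/70018699, -96733789/70018699, 108484733/70018699, 103691588/70018699, -111128034/70018699; SSR = 632214465/70018699.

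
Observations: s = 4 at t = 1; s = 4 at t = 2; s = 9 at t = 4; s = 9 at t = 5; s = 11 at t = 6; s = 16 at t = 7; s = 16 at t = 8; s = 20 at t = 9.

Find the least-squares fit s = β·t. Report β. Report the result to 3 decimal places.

Normal-equation sums: Σt·t = 276.
For Xᵀs: Σt·s = 579.
XᵀX·[β]ᵀ = Xᵀs becomes [[276]]·[β]ᵀ = [579]ᵀ.
β = 579/276 = 2.09783.

β = 2.098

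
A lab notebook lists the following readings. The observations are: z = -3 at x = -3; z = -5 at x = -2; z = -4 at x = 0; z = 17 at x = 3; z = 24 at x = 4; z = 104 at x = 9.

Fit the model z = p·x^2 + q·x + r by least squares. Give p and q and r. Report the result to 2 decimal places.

p = 0.98, q = 3.07, r = -2.87

Forming AᵀA = [[6995, 785, 119]; [785, 119, 11]; [119, 11, 6]] and Aᵀz = [8914, 1102, 133]ᵀ gives AᵀA·[p, q, r]ᵀ = Aᵀz.
Row-reducing yields p = 321/328, q = 1007/328, r = -471/164.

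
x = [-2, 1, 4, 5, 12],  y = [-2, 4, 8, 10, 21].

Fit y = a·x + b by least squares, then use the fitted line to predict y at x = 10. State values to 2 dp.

ŷ = 17.91

Normal-equation sums: Σx·x = 190, Σx = 20, Σ1 = 5.
Right-hand side: Σx·y = 342, Σy = 41.
Eliminating b: 5·(row 1) − 20·(row 2) gives 550·a = 5·342 − 20·41 = 890, so a = 89/55.
Then b = (41 − 20·(89/55))/5 = 19/11.
At x = 10: ŷ = (89/55)·(10) + (19/11)·(1) = 197/11.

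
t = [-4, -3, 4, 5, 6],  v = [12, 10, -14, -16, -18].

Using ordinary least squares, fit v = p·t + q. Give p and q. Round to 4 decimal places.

p = -3.1435, q = -0.1704

The normal equations are: 102·p + 8·q = -322;  8·p + 5·q = -26.
(Σt·t = 102, Σt = 8, Σ1 = 5, Σt·v = -322, Σv = -26.)
det = 102·5 − 8² = 446.
p = ((-322)·5 − 8·(-26))/446 = -701/223; q = (102·(-26) − 8·(-322))/446 = -38/223.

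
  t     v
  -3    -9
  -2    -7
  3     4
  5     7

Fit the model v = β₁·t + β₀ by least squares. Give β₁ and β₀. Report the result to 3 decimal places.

Forming XᵀX = [[47, 3]; [3, 4]] and Xᵀv = [88, -5]ᵀ gives XᵀX·[β₁, β₀]ᵀ = Xᵀv.
Δ = 47·4 − 3² = 179.
β₁ = (88·4 − 3·(-5))/179 = 367/179; β₀ = (47·(-5) − 3·88)/179 = -499/179.

β₁ = 2.050, β₀ = -2.788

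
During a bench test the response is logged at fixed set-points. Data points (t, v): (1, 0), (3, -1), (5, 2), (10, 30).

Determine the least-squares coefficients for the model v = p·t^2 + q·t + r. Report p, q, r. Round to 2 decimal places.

Entries of XᵀX: Σt^2·t^2 = 10707, Σt^2·t = 1153, Σt^2 = 135, Σt·t = 135, Σt = 19, Σ1 = 4.
Right-hand side: Σt^2·v = 3041, Σt·v = 307, Σv = 31.
Inverting the 3×3 Gram matrix, [p, q, r]ᵀ = [7513/13358, -38231/13358, 15779/6679]ᵀ.

p = 0.56, q = -2.86, r = 2.36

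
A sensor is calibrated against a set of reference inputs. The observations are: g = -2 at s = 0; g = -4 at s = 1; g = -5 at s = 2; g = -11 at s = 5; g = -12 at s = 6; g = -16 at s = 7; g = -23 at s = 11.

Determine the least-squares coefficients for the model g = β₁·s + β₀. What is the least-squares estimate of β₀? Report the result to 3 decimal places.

The normal equations are: 236·β₁ + 32·β₀ = -506;  32·β₁ + 7·β₀ = -73.
det = 236·7 − 32² = 628.
β₁ = ((-506)·7 − 32·(-73))/628 = -603/314; β₀ = (236·(-73) − 32·(-506))/628 = -259/157.

β₀ = -1.650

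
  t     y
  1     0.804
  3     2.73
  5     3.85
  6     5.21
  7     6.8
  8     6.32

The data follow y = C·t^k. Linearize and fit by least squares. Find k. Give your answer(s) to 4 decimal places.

k = 1.0227

Let Y = ln y. Fitting Y = k·ln t + ln C by least squares:
Σln t = 8.5252, Σ(ln t)² = 15.1183, Σln y = 7.5454, Σln t·ln y = 13.7945.
Equations: 15.1183·k + 8.5252·ln C = 13.7945;  8.5252·k + 6·ln C = 7.5454.
Δ = 15.1183·6 − (8.5252)² = 18.0313; k = (13.7945·6 − 8.5252·7.5454)/18.0313 = 1.02271, ln C = (15.1183·7.5454 − 8.5252·13.7945)/18.0313 = -0.19555.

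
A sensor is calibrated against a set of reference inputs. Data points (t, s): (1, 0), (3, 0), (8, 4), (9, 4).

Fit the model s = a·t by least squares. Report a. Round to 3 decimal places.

Sums needed: Σt·t = 155.
For Xᵀs: Σt·s = 68.
Hence a = 68 / 155 ≈ 0.43871.

a = 0.439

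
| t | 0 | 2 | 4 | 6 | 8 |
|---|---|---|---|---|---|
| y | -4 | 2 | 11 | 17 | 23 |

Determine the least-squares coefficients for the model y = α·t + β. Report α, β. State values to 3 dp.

Setting ∂/∂α … = 0 gives: 120·α + 20·β = 334;  20·α + 5·β = 49.
(Σt·t = 120, Σt = 20, Σ1 = 5, Σt·y = 334, Σy = 49.)
det = 120·5 − 20² = 200.
α = (334·5 − 20·49)/200 = 69/20; β = (120·49 − 20·334)/200 = -4.

α = 3.450, β = -4.000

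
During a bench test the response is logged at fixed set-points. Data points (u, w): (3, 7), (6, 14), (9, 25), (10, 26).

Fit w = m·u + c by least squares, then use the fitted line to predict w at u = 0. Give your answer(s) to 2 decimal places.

XᵀX·[m, c]ᵀ = Xᵀw reads: 226·m + 28·c = 590;  28·m + 4·c = 72.
(Σu·u = 226, Σu = 28, Σ1 = 4, Σu·w = 590, Σw = 72.)
Δ = 226·4 − 28² = 120.
m = (590·4 − 28·72)/120 = 43/15; c = (226·72 − 28·590)/120 = -31/15.
At u = 0: ŵ = (43/15)·(0) + (-31/15)·(1) = -31/15.

ŵ = -2.07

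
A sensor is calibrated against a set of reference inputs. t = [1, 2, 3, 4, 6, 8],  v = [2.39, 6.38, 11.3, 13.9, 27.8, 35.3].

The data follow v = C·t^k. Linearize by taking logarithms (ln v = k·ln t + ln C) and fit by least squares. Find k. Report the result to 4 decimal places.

k = 1.3034

Taking logs, ln v = k·ln t + ln C, so regress ln v on ln t.
AᵀA = [[11.1437, 7.0493]; [7.0493, 6]], rhs = [20.9656, 14.6701]ᵀ  (here Σln t = 7.0493, Σ(ln t)² = 11.1437, Σln v = 14.6701, Σln t·ln v = 20.9656).
Solving (det = 17.1702): k = 1.30344, ln C = 0.91363.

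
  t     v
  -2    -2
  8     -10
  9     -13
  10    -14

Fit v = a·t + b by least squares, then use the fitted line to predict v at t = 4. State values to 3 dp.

v̂ = -7.585

From the data, Σt·t = 249, Σt = 25, Σ1 = 4.
And Σt·v = -333, Σv = -39.
Normal equations: [[249, 25]; [25, 4]]·[a, b]ᵀ = [-333, -39]ᵀ.
Eliminating b: 4·(row 1) − 25·(row 2) gives 371·a = 4·(-333) − 25·(-39) = -357, so a = -51/53.
Then b = ((-39) − 25·(-51/53))/4 = -198/53.
At t = 4: v̂ = (-51/53)·(4) + (-198/53)·(1) = -402/53.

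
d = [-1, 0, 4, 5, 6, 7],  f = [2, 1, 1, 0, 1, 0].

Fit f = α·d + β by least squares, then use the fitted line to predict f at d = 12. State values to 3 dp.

Sums needed: Σd·d = 127, Σd = 21, Σ1 = 6.
For Aᵀf: Σd·f = 8, Σf = 5.
So AᵀA·[α, β]ᵀ = Aᵀf: [[127, 21]; [21, 6]]·[α, β]ᵀ = [8, 5]ᵀ.
Eliminating β: 6·(row 1) − 21·(row 2) gives 321·α = 6·8 − 21·5 = -57, so α = -19/107.
Then β = (5 − 21·(-19/107))/6 = 467/321.
At d = 12: f̂ = (-19/107)·(12) + (467/321)·(1) = -217/321.

f̂ = -0.676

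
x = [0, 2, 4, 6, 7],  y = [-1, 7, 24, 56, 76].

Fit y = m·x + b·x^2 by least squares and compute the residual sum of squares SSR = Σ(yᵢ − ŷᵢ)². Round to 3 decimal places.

SSR = 2.322

Compute the Gram sums: Σx·x = 105, Σx·x^2 = 631, Σx^2·x^2 = 3969.
For Aᵀy: Σx·y = 978, Σx^2·y = 6152.
Normal equations: [[105, 631]; [631, 3969]]·[m, b]ᵀ = [978, 6152]ᵀ.
det = 105·3969 − 631² = 18584.
m = (978·3969 − 631·6152)/18584 = -5/404; b = (105·6152 − 631·978)/18584 = 627/404.
Residuals: -1, 165/202, -79/101, 41/202, 4/101; SSR = 469/202.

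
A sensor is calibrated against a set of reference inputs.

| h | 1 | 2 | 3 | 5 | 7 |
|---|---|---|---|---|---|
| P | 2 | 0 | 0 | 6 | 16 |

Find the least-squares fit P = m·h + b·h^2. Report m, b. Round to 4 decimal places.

m = -1.0475, b = 0.4686

The normal system AᵀA·[m, b]ᵀ = AᵀP is [[88, 504]; [504, 3124]]·[m, b]ᵀ = [144, 936]ᵀ.
det = 88·3124 − 504² = 20896.
m = (144·3124 − 504·936)/20896 = -684/653; b = (88·936 − 504·144)/20896 = 306/653.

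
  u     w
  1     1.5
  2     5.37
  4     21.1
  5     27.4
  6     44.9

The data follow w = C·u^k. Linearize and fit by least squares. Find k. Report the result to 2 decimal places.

k = 1.87

With ln wᵢ as the transformed response and ln uᵢ as the regressor:
Sums: Σln u = 5.4806, Σ(ln u)² = 8.2030, Σln w = 12.2505, Σln u·ln w = 17.5370.
Normal system: [[8.2030, 5.4806]; [5.4806, 5]]·[k, ln C]ᵀ = [17.5370, 12.2505]ᵀ.
Slope k = (n·Σln u·ln w − Σln u·Σln w)/(n·Σ(ln u)² − (Σln u)²) = (5·17.5370 − 5.4806·12.2505)/10.9774 = 1.87150; ln C = (Σln w − k·Σln u)/n = 0.39871.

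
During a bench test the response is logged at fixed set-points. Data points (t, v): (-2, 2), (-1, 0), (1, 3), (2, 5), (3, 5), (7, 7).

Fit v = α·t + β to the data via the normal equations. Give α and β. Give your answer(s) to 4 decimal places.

Sums needed: Σt·t = 68, Σt = 10, Σ1 = 6.
For Mᵀv: Σt·v = 73, Σv = 22.
So MᵀM·[α, β]ᵀ = Mᵀv: [[68, 10]; [10, 6]]·[α, β]ᵀ = [73, 22]ᵀ.
det = 68·6 − 10² = 308.
α = (73·6 − 10·22)/308 = 109/154; β = (68·22 − 10·73)/308 = 383/154.

α = 0.7078, β = 2.4870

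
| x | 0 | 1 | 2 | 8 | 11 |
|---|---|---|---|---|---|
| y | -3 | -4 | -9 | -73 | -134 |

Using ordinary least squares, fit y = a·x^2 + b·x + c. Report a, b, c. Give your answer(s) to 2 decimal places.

a = -1.03, b = -0.52, c = -3.03

The normal system MᵀM·[a, b, c]ᵀ = Mᵀy is [[18754, 1852, 190]; [1852, 190, 22]; [190, 22, 5]]·[a, b, c]ᵀ = [-20926, -2080, -223]ᵀ.
Solving the 3×3 system (Gaussian elimination) gives a = -18394/17797, b = -9303/17797, c = -53841/17797.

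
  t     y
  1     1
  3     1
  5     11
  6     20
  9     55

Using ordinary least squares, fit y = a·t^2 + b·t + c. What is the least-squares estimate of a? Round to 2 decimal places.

a = 1.04

Sums needed: Σt^2·t^2 = 8564, Σt^2·t = 1098, Σt^2 = 152, Σt·t = 152, Σt = 24, Σ1 = 5.
Moment sums: Σt^2·y = 5460, Σt·y = 674, Σy = 88.
AᵀA·[a, b, c]ᵀ = Aᵀy becomes [[8564, 1098, 152]; [1098, 152, 24]; [152, 24, 5]]·[a, b, c]ᵀ = [5460, 674, 88]ᵀ.
Inverting the 3×3 Gram matrix, [a, b, c]ᵀ = [12239/11739, -14088/3913, 5344/1677]ᵀ.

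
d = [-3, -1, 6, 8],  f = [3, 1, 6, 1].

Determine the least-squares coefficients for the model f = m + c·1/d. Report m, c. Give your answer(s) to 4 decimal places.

m = 3.3366, c = 2.2526

Forming XᵀX = [[4, -25/24]; [-25/24, 665/576]] and Xᵀf = [11, -7/8]ᵀ gives XᵀX·[m, c]ᵀ = Xᵀf.
det = 4·(665/576) − (-25/24)² = 2035/576.
m = (11·(665/576) − (-25/24)·(-7/8))/(2035/576) = 1358/407; c = (4·(-7/8) − (-25/24)·11)/(2035/576) = 4584/2035.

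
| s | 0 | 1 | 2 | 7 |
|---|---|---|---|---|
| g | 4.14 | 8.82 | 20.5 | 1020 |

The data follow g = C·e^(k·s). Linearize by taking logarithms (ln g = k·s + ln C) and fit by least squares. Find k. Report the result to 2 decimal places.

k = 0.79

Linearized form: ln g = k·s + ln C. From the 4 transformed points,
AᵀA = [[54.0000, 10.0000]; [10.0000, 4]], rhs = [56.7108, 13.5457]ᵀ  (here Σs = 10.0000, Σ(s)² = 54.0000, Σln g = 13.5457, Σs·ln g = 56.7108).
Solving (det = 116.0000): k = 0.78781, ln C = 1.41690.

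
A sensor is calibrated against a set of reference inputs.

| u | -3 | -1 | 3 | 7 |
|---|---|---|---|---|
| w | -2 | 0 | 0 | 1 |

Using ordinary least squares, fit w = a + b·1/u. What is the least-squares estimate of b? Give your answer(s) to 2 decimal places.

Entries of MᵀM: Σ1 = 4, Σ1/u = -6/7, Σ1/u·1/u = 548/441.
And Σw = -1, Σ1/u·w = 17/21.
So MᵀM·[a, b]ᵀ = Mᵀw: [[4, -6/7]; [-6/7, 548/441]]·[a, b]ᵀ = [-1, 17/21]ᵀ.
det = 4·(548/441) − (-6/7)² = 1868/441.
a = ((-1)·(548/441) − (-6/7)·(17/21))/(1868/441) = -121/934; b = (4·(17/21) − (-6/7)·(-1))/(1868/441) = 525/934.

b = 0.56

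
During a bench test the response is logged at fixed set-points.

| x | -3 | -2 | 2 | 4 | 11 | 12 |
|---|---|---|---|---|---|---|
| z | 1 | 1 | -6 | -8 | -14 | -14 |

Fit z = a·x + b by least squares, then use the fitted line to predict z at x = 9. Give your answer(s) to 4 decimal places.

ẑ = -11.8894

From the data, Σx·x = 298, Σx = 24, Σ1 = 6.
Right-hand side: Σx·z = -371, Σz = -40.
Δ = 298·6 − 24² = 1212.
a = ((-371)·6 − 24·(-40))/1212 = -211/202; b = (298·(-40) − 24·(-371))/1212 = -754/303.
At x = 9: ẑ = (-211/202)·(9) + (-754/303)·(1) = -7205/606.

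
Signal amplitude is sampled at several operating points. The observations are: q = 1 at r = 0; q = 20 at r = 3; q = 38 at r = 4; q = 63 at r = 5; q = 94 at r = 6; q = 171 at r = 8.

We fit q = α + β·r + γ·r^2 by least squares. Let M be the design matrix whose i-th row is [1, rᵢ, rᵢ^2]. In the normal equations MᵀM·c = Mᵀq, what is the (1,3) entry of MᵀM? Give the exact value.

Row 1 ↔ basis 1, column 3 ↔ basis r^2, so (MᵀM)_{1,3} = Σᵢ r^2 = (1)·(0) + (1)·(9) + (1)·(16) + (1)·(25) + (1)·(36) + (1)·(64) = 150.

150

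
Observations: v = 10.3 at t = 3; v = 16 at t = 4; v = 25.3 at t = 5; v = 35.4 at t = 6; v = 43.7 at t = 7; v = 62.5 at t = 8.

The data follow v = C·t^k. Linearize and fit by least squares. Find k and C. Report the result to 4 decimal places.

k = 1.8182, C = 1.3484

Linearized form: ln v = k·ln t + ln C. From the 6 transformed points,
Σln t = 9.9115, Σ(ln t)² = 17.0401, Σln v = 19.8148, Σln t·ln v = 33.9454.
Equations: 17.0401·k + 9.9115·ln C = 33.9454;  9.9115·k + 6·ln C = 19.8148.
Δ = 17.0401·6 − (9.9115)² = 4.0036; k = (33.9454·6 − 9.9115·19.8148)/4.0036 = 1.81821, ln C = (17.0401·19.8148 − 9.9115·33.9454)/4.0036 = 0.29894, so C = exp(0.29894) = 1.34843.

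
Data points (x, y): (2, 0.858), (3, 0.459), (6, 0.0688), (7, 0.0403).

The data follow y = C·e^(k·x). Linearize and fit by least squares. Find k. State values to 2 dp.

With ln yᵢ as the transformed response and xᵢ as the regressor:
XᵀX = [[98.0000, 18.0000]; [18.0000, 4]], rhs = [-41.1816, -6.8198]ᵀ  (here Σx = 18.0000, Σ(x)² = 98.0000, Σln y = -6.8198, Σx·ln y = -41.1816).
Δ = 98.0000·4 − (18.0000)² = 68.0000; k = (-41.1816·4 − 18.0000·-6.8198)/68.0000 = -0.61720, ln C = (98.0000·-6.8198 − 18.0000·-41.1816)/68.0000 = 1.07245.

k = -0.62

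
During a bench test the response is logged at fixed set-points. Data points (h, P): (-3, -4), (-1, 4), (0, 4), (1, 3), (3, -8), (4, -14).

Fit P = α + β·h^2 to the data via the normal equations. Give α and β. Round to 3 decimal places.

XᵀX·[α, β]ᵀ = XᵀP reads: 6·α + 36·β = -15;  36·α + 420·β = -325.
(Σ1 = 6, Σh^2 = 36, Σh^2·h^2 = 420, ΣP = -15, Σh^2·P = -325.)
det = 6·420 − 36² = 1224.
α = ((-15)·420 − 36·(-325))/1224 = 75/17; β = (6·(-325) − 36·(-15))/1224 = -235/204.

α = 4.412, β = -1.152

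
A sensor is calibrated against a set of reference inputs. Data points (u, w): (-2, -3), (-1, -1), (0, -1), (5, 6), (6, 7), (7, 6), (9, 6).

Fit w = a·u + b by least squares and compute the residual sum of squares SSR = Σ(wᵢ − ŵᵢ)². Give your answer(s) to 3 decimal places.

The normal system XᵀX·[a, b]ᵀ = Xᵀw is [[196, 24]; [24, 7]]·[a, b]ᵀ = [175, 20]ᵀ.
Eliminating b: 7·(row 1) − 24·(row 2) gives 796·a = 7·175 − 24·20 = 745, so a = 745/796.
Then b = (20 − 24·(745/796))/7 = -70/199.
Residuals: -309/398, 229/796, -129/199, 1331/796, 691/398, -159/796, -1649/796; SSR = 8953/796.

SSR = 11.247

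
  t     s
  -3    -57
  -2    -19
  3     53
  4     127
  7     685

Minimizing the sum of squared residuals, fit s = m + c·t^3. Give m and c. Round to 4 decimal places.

Forming AᵀA = [[5, 399]; [399, 123267]] and Aᵀs = [789, 246205]ᵀ gives AᵀA·[m, c]ᵀ = Aᵀs.
Eliminating c: 123267·(row 1) − 399·(row 2) gives 457134·m = 123267·789 − 399·246205 = -978132, so m = -163022/76189.
Then c = (246205 − 399·(-163022/76189))/123267 = 458107/228567.

m = -2.1397, c = 2.0043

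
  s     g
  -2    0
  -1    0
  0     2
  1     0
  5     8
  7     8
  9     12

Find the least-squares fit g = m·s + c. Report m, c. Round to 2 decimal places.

m = 1.12, c = 1.25

Setting ∂/∂m … = 0 gives: 161·m + 19·c = 204;  19·m + 7·c = 30.
(Σs·s = 161, Σs = 19, Σ1 = 7, Σs·g = 204, Σg = 30.)
Eliminating c: 7·(row 1) − 19·(row 2) gives 766·m = 7·204 − 19·30 = 858, so m = 429/383.
Then c = (30 − 19·(429/383))/7 = 477/383.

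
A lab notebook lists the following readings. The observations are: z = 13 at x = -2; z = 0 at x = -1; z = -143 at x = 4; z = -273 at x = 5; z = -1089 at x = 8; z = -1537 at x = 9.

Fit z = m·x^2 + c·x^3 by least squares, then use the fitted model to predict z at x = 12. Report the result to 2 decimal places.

AᵀA·[m, c]ᵀ = Aᵀz reads: 11555·m + 95933·c = -203254;  95933·m + 813371·c = -1721422.
(Σx^2·x^2 = 11555, Σx^2·x^3 = 95933, Σx^3·x^3 = 813371, Σx^2·z = -203254, Σx^3·z = -1721422.)
Eliminating c: 813371·(row 1) − 95933·(row 2) gives 195361416·m = 813371·(-203254) − 95933·(-1721422) = -179732508, so m = -14977709/16280118.
Then c = ((-1721422) − 95933·(-14977709/16280118))/813371 = -32688769/16280118.
At x = 12: ẑ = (-14977709/16280118)·(144) + (-32688769/16280118)·(1728) = -3257943496/904451.

ẑ = -3602.12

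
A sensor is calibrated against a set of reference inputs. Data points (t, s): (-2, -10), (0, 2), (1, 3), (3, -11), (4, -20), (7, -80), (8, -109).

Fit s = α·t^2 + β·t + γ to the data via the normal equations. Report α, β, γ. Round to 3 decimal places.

α = -1.999, β = 2.153, γ = 2.225

XᵀX·[α, β, γ]ᵀ = Xᵀs reads: 6851·α + 939·β + 143·γ = -11352;  939·α + 143·β + 21·γ = -1522;  143·α + 21·β + 7·γ = -225.
(Σt^2·t^2 = 6851, Σt^2·t = 939, Σt^2 = 143, Σt·t = 143, Σt = 21, Σ1 = 7, Σt^2·s = -11352, Σt·s = -1522, Σs = -225.)
Solving the 3×3 system (Gaussian elimination) gives α = -6903/3454, β = 37187/17270, γ = 19212/8635.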